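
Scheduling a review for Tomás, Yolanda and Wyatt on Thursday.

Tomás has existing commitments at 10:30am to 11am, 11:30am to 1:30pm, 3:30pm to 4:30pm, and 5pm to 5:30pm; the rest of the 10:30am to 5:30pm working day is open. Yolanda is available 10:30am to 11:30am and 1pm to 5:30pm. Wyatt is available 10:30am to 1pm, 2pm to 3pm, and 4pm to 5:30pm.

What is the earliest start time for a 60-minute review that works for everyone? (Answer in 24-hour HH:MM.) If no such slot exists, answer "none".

Tomás free within 10:30–17:30: 11:00–11:30, 13:30–15:30, 16:30–17:00.
Tomás ∩ Yolanda: 11:00–11:30, 13:30–15:30, 16:30–17:00.
Tomás ∩ Yolanda ∩ Wyatt: 11:00–11:30, 14:00–15:00, 16:30–17:00.
Windows ≥ 60 min: 14:00–15:00.
Earliest such window starts at 14:00.

14:00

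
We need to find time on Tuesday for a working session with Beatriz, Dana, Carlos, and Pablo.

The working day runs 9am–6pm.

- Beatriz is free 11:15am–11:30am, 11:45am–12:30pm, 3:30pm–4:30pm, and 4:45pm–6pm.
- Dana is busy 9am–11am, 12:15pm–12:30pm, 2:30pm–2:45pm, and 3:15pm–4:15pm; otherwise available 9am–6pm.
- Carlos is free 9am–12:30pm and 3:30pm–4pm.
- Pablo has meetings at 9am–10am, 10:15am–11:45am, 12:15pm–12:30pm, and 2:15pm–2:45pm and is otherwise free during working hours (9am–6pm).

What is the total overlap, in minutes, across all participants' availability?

30 minutes

Dana free within 09:00–18:00: 11:00–12:15, 12:30–14:30, 14:45–15:15, 16:15–18:00.
Pablo free within 09:00–18:00: 10:00–10:15, 11:45–12:15, 12:30–14:15, 14:45–18:00.
Beatriz ∩ Dana: 11:15–11:30, 11:45–12:15, 16:15–16:30, 16:45–18:00.
Beatriz ∩ Dana ∩ Carlos: 11:15–11:30, 11:45–12:15.
Beatriz ∩ Dana ∩ Carlos ∩ Pablo: 11:45–12:15.
Total common minutes: 30.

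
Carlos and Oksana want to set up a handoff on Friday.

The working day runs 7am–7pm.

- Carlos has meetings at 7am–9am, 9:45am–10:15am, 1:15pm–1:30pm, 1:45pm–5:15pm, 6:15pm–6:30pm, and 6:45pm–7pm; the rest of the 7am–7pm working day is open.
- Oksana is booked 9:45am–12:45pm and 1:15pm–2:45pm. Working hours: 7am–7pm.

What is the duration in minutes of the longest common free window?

60 minutes

Carlos free within 07:00–19:00: 09:00–09:45, 10:15–13:15, 13:30–13:45, 17:15–18:15, 18:30–18:45.
Oksana free within 07:00–19:00: 07:00–09:45, 12:45–13:15, 14:45–19:00.
Carlos ∩ Oksana: 09:00–09:45, 12:45–13:15, 17:15–18:15, 18:30–18:45.
Common window lengths: 45, 30, 60, 15 min; longest is 60.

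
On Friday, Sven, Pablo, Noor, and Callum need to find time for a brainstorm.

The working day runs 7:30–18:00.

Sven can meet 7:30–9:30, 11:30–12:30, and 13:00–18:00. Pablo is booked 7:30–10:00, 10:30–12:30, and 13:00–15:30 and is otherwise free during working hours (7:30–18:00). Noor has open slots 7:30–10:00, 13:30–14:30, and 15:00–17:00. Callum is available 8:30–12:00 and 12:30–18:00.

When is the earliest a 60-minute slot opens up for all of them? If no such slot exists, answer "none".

Pablo free within 07:30–18:00: 10:00–10:30, 12:30–13:00, 15:30–18:00.
Sven ∩ Pablo: 15:30–18:00.
Sven ∩ Pablo ∩ Noor: 15:30–17:00.
Sven ∩ Pablo ∩ Noor ∩ Callum: 15:30–17:00.
Windows ≥ 60 min: 15:30–17:00.
Earliest such window starts at 15:30.

15:30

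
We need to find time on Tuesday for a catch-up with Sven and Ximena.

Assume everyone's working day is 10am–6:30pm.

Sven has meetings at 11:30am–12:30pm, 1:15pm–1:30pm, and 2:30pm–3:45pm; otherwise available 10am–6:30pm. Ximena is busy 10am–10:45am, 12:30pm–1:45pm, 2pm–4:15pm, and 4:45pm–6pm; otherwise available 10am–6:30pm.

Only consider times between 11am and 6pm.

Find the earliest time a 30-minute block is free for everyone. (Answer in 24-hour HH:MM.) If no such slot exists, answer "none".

11:00

Sven free within 10:00–18:30: 10:00–11:30, 12:30–13:15, 13:30–14:30, 15:45–18:30.
Ximena free within 10:00–18:30: 10:45–12:30, 13:45–14:00, 16:15–16:45, 18:00–18:30.
Sven ∩ Ximena: 10:45–11:30, 13:45–14:00, 16:15–16:45, 18:00–18:30.
Restricted to 11:00–18:00: 11:00–11:30, 13:45–14:00, 16:15–16:45.
Windows ≥ 30 min: 11:00–11:30, 16:15–16:45.
Earliest such window starts at 11:00.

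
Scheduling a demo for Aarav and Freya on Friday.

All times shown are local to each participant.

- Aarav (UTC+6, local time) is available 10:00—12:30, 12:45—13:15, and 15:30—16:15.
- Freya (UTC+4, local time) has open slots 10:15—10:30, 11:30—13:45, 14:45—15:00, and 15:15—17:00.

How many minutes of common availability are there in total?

30 minutes

Aarav → UTC: 04:00–06:30, 06:45–07:15, 09:30–10:15.
Freya → UTC: 06:15–06:30, 07:30–09:45, 10:45–11:00, 11:15–13:00.
Aarav ∩ Freya: 06:15–06:30, 09:30–09:45.
Total common minutes: 15 + 15 = 30.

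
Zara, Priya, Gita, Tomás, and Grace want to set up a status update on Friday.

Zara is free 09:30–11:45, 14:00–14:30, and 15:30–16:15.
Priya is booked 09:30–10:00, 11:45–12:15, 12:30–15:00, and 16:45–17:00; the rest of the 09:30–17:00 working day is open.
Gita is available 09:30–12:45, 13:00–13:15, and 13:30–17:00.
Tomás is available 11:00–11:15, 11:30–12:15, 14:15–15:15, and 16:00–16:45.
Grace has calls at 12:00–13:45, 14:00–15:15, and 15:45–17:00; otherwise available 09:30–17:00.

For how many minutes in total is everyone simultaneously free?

30 minutes

Priya free within 09:30–17:00: 10:00–11:45, 12:15–12:30, 15:00–16:45.
Grace free within 09:30–17:00: 09:30–12:00, 13:45–14:00, 15:15–15:45.
Zara ∩ Priya: 10:00–11:45, 15:30–16:15.
Zara ∩ Priya ∩ Gita: 10:00–11:45, 15:30–16:15.
Zara ∩ Priya ∩ Gita ∩ Tomás: 11:00–11:15, 11:30–11:45, 16:00–16:15.
Zara ∩ Priya ∩ Gita ∩ Tomás ∩ Grace: 11:00–11:15, 11:30–11:45.
Total common minutes: 15 + 15 = 30.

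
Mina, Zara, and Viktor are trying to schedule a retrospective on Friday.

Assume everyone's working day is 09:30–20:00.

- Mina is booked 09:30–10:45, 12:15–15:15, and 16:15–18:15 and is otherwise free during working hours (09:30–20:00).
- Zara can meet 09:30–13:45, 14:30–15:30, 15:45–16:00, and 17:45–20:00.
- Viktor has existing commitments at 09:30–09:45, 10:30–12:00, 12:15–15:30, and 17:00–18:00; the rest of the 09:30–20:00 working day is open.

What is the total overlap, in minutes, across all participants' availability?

135 minutes

Mina free within 09:30–20:00: 10:45–12:15, 15:15–16:15, 18:15–20:00.
Viktor free within 09:30–20:00: 09:45–10:30, 12:00–12:15, 15:30–17:00, 18:00–20:00.
Mina ∩ Zara: 10:45–12:15, 15:15–15:30, 15:45–16:00, 18:15–20:00.
Mina ∩ Zara ∩ Viktor: 12:00–12:15, 15:45–16:00, 18:15–20:00.
Total common minutes: 15 + 15 + 105 = 135.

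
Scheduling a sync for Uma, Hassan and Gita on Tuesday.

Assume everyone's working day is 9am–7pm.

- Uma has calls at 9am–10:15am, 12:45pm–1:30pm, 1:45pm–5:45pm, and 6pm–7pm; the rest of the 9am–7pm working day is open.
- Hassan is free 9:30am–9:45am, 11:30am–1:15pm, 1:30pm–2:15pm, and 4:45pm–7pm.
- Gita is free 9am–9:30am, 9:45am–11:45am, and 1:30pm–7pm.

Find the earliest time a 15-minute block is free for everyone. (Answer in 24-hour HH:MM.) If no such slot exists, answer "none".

Uma free within 09:00–19:00: 10:15–12:45, 13:30–13:45, 17:45–18:00.
Uma ∩ Hassan: 11:30–12:45, 13:30–13:45, 17:45–18:00.
Uma ∩ Hassan ∩ Gita: 11:30–11:45, 13:30–13:45, 17:45–18:00.
Windows ≥ 15 min: 11:30–11:45, 13:30–13:45, 17:45–18:00.
Earliest such window starts at 11:30.

11:30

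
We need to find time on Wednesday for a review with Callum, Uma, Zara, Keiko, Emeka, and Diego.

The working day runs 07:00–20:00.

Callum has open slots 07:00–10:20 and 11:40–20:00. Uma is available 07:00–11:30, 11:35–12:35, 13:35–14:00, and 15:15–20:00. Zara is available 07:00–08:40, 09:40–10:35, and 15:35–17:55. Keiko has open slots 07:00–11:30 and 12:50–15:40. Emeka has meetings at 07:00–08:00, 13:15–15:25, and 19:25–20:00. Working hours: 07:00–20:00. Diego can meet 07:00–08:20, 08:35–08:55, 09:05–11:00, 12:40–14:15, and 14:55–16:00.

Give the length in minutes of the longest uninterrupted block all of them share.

40 minutes

Emeka free within 07:00–20:00: 08:00–13:15, 15:25–19:25.
Callum ∩ Uma: 07:00–10:20, 11:40–12:35, 13:35–14:00, 15:15–20:00.
Callum ∩ Uma ∩ Zara: 07:00–08:40, 09:40–10:20, 15:35–17:55.
Callum ∩ Uma ∩ Zara ∩ Keiko: 07:00–08:40, 09:40–10:20, 15:35–15:40.
Callum ∩ Uma ∩ Zara ∩ Keiko ∩ Emeka: 08:00–08:40, 09:40–10:20, 15:35–15:40.
Callum ∩ Uma ∩ Zara ∩ Keiko ∩ Emeka ∩ Diego: 08:00–08:20, 08:35–08:40, 09:40–10:20, 15:35–15:40.
Common window lengths: 20, 5, 40, 5 min; longest is 40.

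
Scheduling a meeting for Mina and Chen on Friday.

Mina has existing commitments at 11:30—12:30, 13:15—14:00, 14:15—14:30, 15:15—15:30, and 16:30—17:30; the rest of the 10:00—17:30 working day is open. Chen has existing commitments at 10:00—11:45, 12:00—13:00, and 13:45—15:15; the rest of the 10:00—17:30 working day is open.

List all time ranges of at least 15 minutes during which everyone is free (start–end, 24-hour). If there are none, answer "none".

13:00–13:15, 15:30–16:30

Mina free within 10:00–17:30: 10:00–11:30, 12:30–13:15, 14:00–14:15, 14:30–15:15, 15:30–16:30.
Chen free within 10:00–17:30: 11:45–12:00, 13:00–13:45, 15:15–17:30.
Mina ∩ Chen: 13:00–13:15, 15:30–16:30.
Windows ≥ 15 min: 13:00–13:15, 15:30–16:30.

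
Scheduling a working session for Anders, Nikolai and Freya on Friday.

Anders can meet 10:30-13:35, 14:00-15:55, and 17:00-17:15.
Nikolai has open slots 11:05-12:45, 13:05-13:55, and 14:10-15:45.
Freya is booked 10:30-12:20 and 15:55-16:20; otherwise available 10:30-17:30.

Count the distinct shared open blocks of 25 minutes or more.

Freya free within 10:30–17:30: 12:20–15:55, 16:20–17:30.
Anders ∩ Nikolai: 11:05–12:45, 13:05–13:35, 14:10–15:45.
Anders ∩ Nikolai ∩ Freya: 12:20–12:45, 13:05–13:35, 14:10–15:45.
Windows ≥ 25 min: 12:20–12:45, 13:05–13:35, 14:10–15:45.
That's 3 windows.

3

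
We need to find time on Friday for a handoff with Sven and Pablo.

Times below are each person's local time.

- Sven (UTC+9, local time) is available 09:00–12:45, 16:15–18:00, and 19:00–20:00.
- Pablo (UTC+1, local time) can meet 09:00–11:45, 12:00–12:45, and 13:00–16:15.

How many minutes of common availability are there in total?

105 minutes

Sven → UTC: 00:00–03:45, 07:15–09:00, 10:00–11:00.
Pablo → UTC: 08:00–10:45, 11:00–11:45, 12:00–15:15.
Sven ∩ Pablo: 08:00–09:00, 10:00–10:45.
Total common minutes: 60 + 45 = 105.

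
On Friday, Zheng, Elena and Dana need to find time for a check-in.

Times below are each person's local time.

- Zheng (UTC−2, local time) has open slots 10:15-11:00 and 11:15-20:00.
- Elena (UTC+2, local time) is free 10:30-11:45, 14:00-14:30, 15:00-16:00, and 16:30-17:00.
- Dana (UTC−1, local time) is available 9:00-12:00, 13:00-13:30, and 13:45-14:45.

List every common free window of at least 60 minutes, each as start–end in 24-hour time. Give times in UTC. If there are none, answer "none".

none

Zheng → UTC: 12:15–13:00, 13:15–22:00.
Elena → UTC: 08:30–09:45, 12:00–12:30, 13:00–14:00, 14:30–15:00.
Dana → UTC: 10:00–13:00, 14:00–14:30, 14:45–15:45.
Zheng ∩ Elena: 12:15–12:30, 13:15–14:00, 14:30–15:00.
Zheng ∩ Elena ∩ Dana: 12:15–12:30, 14:45–15:00.
Windows ≥ 60 min: (none).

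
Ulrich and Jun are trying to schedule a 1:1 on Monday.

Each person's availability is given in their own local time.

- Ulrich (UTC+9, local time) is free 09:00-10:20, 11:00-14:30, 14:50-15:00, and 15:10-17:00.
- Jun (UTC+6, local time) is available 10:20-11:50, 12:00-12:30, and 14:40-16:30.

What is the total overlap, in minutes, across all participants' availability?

90 minutes

Ulrich → UTC: 00:00–01:20, 02:00–05:30, 05:50–06:00, 06:10–08:00.
Jun → UTC: 04:20–05:50, 06:00–06:30, 08:40–10:30.
Ulrich ∩ Jun: 04:20–05:30, 06:10–06:30.
Total common minutes: 70 + 20 = 90.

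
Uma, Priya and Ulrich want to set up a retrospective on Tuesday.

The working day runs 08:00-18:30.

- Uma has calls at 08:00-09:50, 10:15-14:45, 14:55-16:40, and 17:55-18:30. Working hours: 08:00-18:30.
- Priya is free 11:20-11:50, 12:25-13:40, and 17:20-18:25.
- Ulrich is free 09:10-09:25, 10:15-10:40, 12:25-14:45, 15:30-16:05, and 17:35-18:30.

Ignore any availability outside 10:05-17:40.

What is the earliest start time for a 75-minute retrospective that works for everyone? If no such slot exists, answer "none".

none

Uma free within 08:00–18:30: 09:50–10:15, 14:45–14:55, 16:40–17:55.
Uma ∩ Priya: 17:20–17:55.
Uma ∩ Priya ∩ Ulrich: 17:35–17:55.
Restricted to 10:05–17:40: 17:35–17:40.
Windows ≥ 75 min: (none).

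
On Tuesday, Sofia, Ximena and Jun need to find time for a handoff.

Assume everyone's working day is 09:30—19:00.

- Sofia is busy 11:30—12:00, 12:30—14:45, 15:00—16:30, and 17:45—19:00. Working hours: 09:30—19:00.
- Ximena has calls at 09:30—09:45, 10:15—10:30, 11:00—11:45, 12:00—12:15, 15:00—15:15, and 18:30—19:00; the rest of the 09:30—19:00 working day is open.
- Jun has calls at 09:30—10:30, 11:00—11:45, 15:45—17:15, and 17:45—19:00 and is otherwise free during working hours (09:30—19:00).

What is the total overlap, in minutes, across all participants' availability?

Sofia free within 09:30–19:00: 09:30–11:30, 12:00–12:30, 14:45–15:00, 16:30–17:45.
Ximena free within 09:30–19:00: 09:45–10:15, 10:30–11:00, 11:45–12:00, 12:15–15:00, 15:15–18:30.
Jun free within 09:30–19:00: 10:30–11:00, 11:45–15:45, 17:15–17:45.
Sofia ∩ Ximena: 09:45–10:15, 10:30–11:00, 12:15–12:30, 14:45–15:00, 16:30–17:45.
Sofia ∩ Ximena ∩ Jun: 10:30–11:00, 12:15–12:30, 14:45–15:00, 17:15–17:45.
Total common minutes: 30 + 15 + 15 + 30 = 90.

90 minutes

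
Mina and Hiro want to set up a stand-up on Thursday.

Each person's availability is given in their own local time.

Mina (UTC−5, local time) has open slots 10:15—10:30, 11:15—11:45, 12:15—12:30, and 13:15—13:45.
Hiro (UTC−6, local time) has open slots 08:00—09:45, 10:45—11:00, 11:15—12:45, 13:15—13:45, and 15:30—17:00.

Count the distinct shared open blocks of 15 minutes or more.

3

Mina → UTC: 15:15–15:30, 16:15–16:45, 17:15–17:30, 18:15–18:45.
Hiro → UTC: 14:00–15:45, 16:45–17:00, 17:15–18:45, 19:15–19:45, 21:30–23:00.
Mina ∩ Hiro: 15:15–15:30, 17:15–17:30, 18:15–18:45.
Windows ≥ 15 min: 15:15–15:30, 17:15–17:30, 18:15–18:45.
That's 3 windows.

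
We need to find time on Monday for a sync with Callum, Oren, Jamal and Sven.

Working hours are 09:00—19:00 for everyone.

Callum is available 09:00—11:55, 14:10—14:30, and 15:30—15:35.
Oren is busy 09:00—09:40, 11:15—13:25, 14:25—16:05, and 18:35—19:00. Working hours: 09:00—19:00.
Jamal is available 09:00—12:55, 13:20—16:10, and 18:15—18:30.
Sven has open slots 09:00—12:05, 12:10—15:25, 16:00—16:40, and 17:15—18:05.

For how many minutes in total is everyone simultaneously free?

Oren free within 09:00–19:00: 09:40–11:15, 13:25–14:25, 16:05–18:35.
Callum ∩ Oren: 09:40–11:15, 14:10–14:25.
Callum ∩ Oren ∩ Jamal: 09:40–11:15, 14:10–14:25.
Callum ∩ Oren ∩ Jamal ∩ Sven: 09:40–11:15, 14:10–14:25.
Total common minutes: 95 + 15 = 110.

110 minutes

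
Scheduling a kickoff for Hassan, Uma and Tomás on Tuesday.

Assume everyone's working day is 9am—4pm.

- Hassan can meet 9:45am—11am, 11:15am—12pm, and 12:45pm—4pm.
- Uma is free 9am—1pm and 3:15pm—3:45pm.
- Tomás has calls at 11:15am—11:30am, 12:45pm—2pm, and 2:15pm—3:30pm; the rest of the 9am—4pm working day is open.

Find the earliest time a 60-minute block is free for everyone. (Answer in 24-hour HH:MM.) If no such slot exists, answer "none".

09:45

Tomás free within 09:00–16:00: 09:00–11:15, 11:30–12:45, 14:00–14:15, 15:30–16:00.
Hassan ∩ Uma: 09:45–11:00, 11:15–12:00, 12:45–13:00, 15:15–15:45.
Hassan ∩ Uma ∩ Tomás: 09:45–11:00, 11:30–12:00, 15:30–15:45.
Windows ≥ 60 min: 09:45–11:00.
Earliest such window starts at 09:45.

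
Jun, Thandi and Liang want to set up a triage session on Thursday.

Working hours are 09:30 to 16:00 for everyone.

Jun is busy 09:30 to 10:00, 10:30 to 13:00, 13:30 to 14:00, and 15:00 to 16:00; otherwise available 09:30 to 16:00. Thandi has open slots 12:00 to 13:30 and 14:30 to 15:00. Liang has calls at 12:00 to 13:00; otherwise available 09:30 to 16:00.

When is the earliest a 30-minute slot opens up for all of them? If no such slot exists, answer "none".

13:00

Jun free within 09:30–16:00: 10:00–10:30, 13:00–13:30, 14:00–15:00.
Liang free within 09:30–16:00: 09:30–12:00, 13:00–16:00.
Jun ∩ Thandi: 13:00–13:30, 14:30–15:00.
Jun ∩ Thandi ∩ Liang: 13:00–13:30, 14:30–15:00.
Windows ≥ 30 min: 13:00–13:30, 14:30–15:00.
Earliest such window starts at 13:00.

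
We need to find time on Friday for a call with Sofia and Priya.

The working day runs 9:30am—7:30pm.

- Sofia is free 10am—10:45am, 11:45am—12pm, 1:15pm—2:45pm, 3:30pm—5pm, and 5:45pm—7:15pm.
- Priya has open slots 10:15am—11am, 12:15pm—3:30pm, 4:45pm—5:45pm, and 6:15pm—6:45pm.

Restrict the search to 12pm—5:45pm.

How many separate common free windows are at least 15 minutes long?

2

Sofia ∩ Priya: 10:15–10:45, 13:15–14:45, 16:45–17:00, 18:15–18:45.
Restricted to 12:00–17:45: 13:15–14:45, 16:45–17:00.
Windows ≥ 15 min: 13:15–14:45, 16:45–17:00.
That's 2 windows.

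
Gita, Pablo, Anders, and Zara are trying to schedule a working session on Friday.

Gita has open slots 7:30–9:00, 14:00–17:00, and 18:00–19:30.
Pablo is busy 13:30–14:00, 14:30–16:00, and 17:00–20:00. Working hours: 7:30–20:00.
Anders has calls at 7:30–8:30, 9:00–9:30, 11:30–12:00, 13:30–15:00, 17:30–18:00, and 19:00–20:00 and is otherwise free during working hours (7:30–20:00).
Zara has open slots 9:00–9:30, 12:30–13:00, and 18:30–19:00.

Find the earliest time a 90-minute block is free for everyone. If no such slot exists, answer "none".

Pablo free within 07:30–20:00: 07:30–13:30, 14:00–14:30, 16:00–17:00.
Anders free within 07:30–20:00: 08:30–09:00, 09:30–11:30, 12:00–13:30, 15:00–17:30, 18:00–19:00.
Gita ∩ Pablo: 07:30–09:00, 14:00–14:30, 16:00–17:00.
Gita ∩ Pablo ∩ Anders: 08:30–09:00, 16:00–17:00.
Gita ∩ Pablo ∩ Anders ∩ Zara: (none).
Windows ≥ 90 min: (none).

none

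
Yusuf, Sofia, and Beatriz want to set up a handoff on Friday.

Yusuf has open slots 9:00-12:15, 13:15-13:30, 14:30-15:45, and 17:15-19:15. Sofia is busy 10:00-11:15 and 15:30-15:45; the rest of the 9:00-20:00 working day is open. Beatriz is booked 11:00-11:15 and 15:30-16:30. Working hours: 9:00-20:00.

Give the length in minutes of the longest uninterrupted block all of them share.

120 minutes

Sofia free within 09:00–20:00: 09:00–10:00, 11:15–15:30, 15:45–20:00.
Beatriz free within 09:00–20:00: 09:00–11:00, 11:15–15:30, 16:30–20:00.
Yusuf ∩ Sofia: 09:00–10:00, 11:15–12:15, 13:15–13:30, 14:30–15:30, 17:15–19:15.
Yusuf ∩ Sofia ∩ Beatriz: 09:00–10:00, 11:15–12:15, 13:15–13:30, 14:30–15:30, 17:15–19:15.
Common window lengths: 60, 60, 15, 60, 120 min; longest is 120.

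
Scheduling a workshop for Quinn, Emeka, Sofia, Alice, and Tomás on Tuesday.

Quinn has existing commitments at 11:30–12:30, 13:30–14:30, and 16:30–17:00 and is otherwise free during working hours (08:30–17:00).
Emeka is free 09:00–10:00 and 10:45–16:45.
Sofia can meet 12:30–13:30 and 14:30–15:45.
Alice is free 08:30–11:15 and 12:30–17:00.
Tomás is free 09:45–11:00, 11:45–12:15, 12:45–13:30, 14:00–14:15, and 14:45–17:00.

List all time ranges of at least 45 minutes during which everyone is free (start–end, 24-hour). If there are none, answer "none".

12:45–13:30, 14:45–15:45

Quinn free within 08:30–17:00: 08:30–11:30, 12:30–13:30, 14:30–16:30.
Quinn ∩ Emeka: 09:00–10:00, 10:45–11:30, 12:30–13:30, 14:30–16:30.
Quinn ∩ Emeka ∩ Sofia: 12:30–13:30, 14:30–15:45.
Quinn ∩ Emeka ∩ Sofia ∩ Alice: 12:30–13:30, 14:30–15:45.
Quinn ∩ Emeka ∩ Sofia ∩ Alice ∩ Tomás: 12:45–13:30, 14:45–15:45.
Windows ≥ 45 min: 12:45–13:30, 14:45–15:45.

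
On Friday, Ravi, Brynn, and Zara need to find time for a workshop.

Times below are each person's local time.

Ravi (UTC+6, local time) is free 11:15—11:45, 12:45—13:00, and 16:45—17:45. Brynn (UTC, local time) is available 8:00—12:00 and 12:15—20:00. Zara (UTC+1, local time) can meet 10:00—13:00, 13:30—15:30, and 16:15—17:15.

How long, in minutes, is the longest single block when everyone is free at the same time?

Ravi → UTC: 05:15–05:45, 06:45–07:00, 10:45–11:45.
Brynn → UTC: 08:00–12:00, 12:15–20:00.
Zara → UTC: 09:00–12:00, 12:30–14:30, 15:15–16:15.
Ravi ∩ Brynn: 10:45–11:45.
Ravi ∩ Brynn ∩ Zara: 10:45–11:45.
Single common window of 60 minutes.

60 minutes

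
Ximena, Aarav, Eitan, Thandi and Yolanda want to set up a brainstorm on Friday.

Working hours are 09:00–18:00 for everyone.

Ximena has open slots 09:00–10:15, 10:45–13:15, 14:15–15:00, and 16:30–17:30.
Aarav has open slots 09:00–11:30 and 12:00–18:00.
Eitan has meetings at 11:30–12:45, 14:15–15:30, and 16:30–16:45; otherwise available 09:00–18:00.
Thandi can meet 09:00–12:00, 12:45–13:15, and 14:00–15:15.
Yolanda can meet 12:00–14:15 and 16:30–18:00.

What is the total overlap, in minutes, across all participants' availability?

Eitan free within 09:00–18:00: 09:00–11:30, 12:45–14:15, 15:30–16:30, 16:45–18:00.
Ximena ∩ Aarav: 09:00–10:15, 10:45–11:30, 12:00–13:15, 14:15–15:00, 16:30–17:30.
Ximena ∩ Aarav ∩ Eitan: 09:00–10:15, 10:45–11:30, 12:45–13:15, 16:45–17:30.
Ximena ∩ Aarav ∩ Eitan ∩ Thandi: 09:00–10:15, 10:45–11:30, 12:45–13:15.
Ximena ∩ Aarav ∩ Eitan ∩ Thandi ∩ Yolanda: 12:45–13:15.
Total common minutes: 30.

30 minutes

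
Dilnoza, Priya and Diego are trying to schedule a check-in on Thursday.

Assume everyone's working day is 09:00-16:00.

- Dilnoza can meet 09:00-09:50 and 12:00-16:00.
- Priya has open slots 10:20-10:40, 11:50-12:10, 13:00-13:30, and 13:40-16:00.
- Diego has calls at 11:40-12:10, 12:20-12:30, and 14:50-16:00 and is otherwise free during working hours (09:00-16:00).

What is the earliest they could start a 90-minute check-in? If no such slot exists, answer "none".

none

Diego free within 09:00–16:00: 09:00–11:40, 12:10–12:20, 12:30–14:50.
Dilnoza ∩ Priya: 12:00–12:10, 13:00–13:30, 13:40–16:00.
Dilnoza ∩ Priya ∩ Diego: 13:00–13:30, 13:40–14:50.
Windows ≥ 90 min: (none).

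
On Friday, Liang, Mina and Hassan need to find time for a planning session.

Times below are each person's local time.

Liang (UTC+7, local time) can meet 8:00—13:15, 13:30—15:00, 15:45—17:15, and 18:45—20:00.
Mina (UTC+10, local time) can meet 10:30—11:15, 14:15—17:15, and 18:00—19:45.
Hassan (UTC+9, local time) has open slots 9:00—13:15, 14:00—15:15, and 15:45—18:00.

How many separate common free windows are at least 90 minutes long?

0

Liang → UTC: 01:00–06:15, 06:30–08:00, 08:45–10:15, 11:45–13:00.
Mina → UTC: 00:30–01:15, 04:15–07:15, 08:00–09:45.
Hassan → UTC: 00:00–04:15, 05:00–06:15, 06:45–09:00.
Liang ∩ Mina: 01:00–01:15, 04:15–06:15, 06:30–07:15, 08:45–09:45.
Liang ∩ Mina ∩ Hassan: 01:00–01:15, 05:00–06:15, 06:45–07:15, 08:45–09:00.
Windows ≥ 90 min: (none).
That's 0 windows.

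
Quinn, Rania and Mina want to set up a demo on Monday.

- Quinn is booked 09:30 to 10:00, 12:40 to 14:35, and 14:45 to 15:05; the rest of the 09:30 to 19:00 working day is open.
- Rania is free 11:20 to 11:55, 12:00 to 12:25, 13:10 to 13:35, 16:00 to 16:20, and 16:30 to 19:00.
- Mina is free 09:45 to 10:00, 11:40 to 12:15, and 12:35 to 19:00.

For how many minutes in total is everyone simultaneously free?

200 minutes

Quinn free within 09:30–19:00: 10:00–12:40, 14:35–14:45, 15:05–19:00.
Quinn ∩ Rania: 11:20–11:55, 12:00–12:25, 16:00–16:20, 16:30–19:00.
Quinn ∩ Rania ∩ Mina: 11:40–11:55, 12:00–12:15, 16:00–16:20, 16:30–19:00.
Total common minutes: 15 + 15 + 20 + 150 = 200.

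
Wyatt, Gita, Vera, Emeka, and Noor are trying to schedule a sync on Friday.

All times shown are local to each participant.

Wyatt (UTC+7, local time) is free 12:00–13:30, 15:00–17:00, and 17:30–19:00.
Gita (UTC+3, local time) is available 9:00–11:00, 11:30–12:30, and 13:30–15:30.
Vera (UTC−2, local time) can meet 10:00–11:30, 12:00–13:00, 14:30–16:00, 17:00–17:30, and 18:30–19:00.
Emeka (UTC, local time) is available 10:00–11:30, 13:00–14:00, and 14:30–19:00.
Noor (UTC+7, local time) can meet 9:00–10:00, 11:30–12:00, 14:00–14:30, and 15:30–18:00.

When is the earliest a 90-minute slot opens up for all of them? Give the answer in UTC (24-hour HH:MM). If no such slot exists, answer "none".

Wyatt → UTC: 05:00–06:30, 08:00–10:00, 10:30–12:00.
Gita → UTC: 06:00–08:00, 08:30–09:30, 10:30–12:30.
Vera → UTC: 12:00–13:30, 14:00–15:00, 16:30–18:00, 19:00–19:30, 20:30–21:00.
Emeka → UTC: 10:00–11:30, 13:00–14:00, 14:30–19:00.
Noor → UTC: 02:00–03:00, 04:30–05:00, 07:00–07:30, 08:30–11:00.
Wyatt ∩ Gita: 06:00–06:30, 08:30–09:30, 10:30–12:00.
Wyatt ∩ Gita ∩ Vera: (none).
Wyatt ∩ Gita ∩ Vera ∩ Emeka: (none).
Wyatt ∩ Gita ∩ Vera ∩ Emeka ∩ Noor: (none).
Windows ≥ 90 min: (none).

none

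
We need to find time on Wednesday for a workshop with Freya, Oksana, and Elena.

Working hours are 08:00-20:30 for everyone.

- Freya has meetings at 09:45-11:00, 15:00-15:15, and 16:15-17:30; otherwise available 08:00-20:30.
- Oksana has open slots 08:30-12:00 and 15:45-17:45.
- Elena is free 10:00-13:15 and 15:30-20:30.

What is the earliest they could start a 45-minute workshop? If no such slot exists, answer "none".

11:00

Freya free within 08:00–20:30: 08:00–09:45, 11:00–15:00, 15:15–16:15, 17:30–20:30.
Freya ∩ Oksana: 08:30–09:45, 11:00–12:00, 15:45–16:15, 17:30–17:45.
Freya ∩ Oksana ∩ Elena: 11:00–12:00, 15:45–16:15, 17:30–17:45.
Windows ≥ 45 min: 11:00–12:00.
Earliest such window starts at 11:00.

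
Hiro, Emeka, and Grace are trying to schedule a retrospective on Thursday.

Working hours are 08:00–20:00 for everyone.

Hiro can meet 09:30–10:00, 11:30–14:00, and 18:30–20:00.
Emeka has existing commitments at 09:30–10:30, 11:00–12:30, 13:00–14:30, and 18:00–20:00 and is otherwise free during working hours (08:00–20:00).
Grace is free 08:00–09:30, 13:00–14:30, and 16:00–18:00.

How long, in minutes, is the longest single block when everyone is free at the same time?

Emeka free within 08:00–20:00: 08:00–09:30, 10:30–11:00, 12:30–13:00, 14:30–18:00.
Hiro ∩ Emeka: 12:30–13:00.
Hiro ∩ Emeka ∩ Grace: (none).
No common window.

0 minutes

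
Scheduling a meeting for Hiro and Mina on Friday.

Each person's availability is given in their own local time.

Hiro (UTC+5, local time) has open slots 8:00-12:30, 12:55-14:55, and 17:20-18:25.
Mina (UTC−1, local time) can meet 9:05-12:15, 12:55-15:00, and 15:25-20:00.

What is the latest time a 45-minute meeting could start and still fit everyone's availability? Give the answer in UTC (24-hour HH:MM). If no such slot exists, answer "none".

12:30

Hiro → UTC: 03:00–07:30, 07:55–09:55, 12:20–13:25.
Mina → UTC: 10:05–13:15, 13:55–16:00, 16:25–21:00.
Hiro ∩ Mina: 12:20–13:15.
Windows ≥ 45 min: 12:20–13:15.
Latest start in the last window 12:20–13:15 is 13:15 − 45 min = 12:30.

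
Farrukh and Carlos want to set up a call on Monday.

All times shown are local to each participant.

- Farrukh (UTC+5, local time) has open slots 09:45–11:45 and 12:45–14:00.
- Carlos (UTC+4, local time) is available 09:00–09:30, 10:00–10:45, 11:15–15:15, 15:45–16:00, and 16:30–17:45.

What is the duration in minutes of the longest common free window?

Farrukh → UTC: 04:45–06:45, 07:45–09:00.
Carlos → UTC: 05:00–05:30, 06:00–06:45, 07:15–11:15, 11:45–12:00, 12:30–13:45.
Farrukh ∩ Carlos: 05:00–05:30, 06:00–06:45, 07:45–09:00.
Common window lengths: 30, 45, 75 min; longest is 75.

75 minutes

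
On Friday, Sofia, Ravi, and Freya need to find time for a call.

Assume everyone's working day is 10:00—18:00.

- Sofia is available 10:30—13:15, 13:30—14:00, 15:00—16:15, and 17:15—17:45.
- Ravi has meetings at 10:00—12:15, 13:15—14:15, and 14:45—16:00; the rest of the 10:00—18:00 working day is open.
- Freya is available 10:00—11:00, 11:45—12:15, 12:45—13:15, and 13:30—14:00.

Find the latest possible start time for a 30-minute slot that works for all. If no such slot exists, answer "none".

Ravi free within 10:00–18:00: 12:15–13:15, 14:15–14:45, 16:00–18:00.
Sofia ∩ Ravi: 12:15–13:15, 16:00–16:15, 17:15–17:45.
Sofia ∩ Ravi ∩ Freya: 12:45–13:15.
Windows ≥ 30 min: 12:45–13:15.
Latest start in the last window 12:45–13:15 is 13:15 − 30 min = 12:45.

12:45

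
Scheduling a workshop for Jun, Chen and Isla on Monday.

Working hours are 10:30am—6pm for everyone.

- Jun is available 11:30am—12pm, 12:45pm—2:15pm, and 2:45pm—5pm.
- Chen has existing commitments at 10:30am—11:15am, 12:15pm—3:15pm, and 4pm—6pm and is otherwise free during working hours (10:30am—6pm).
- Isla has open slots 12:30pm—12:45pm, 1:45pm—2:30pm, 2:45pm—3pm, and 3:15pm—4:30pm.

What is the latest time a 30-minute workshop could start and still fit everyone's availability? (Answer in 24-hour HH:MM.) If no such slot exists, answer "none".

Chen free within 10:30–18:00: 11:15–12:15, 15:15–16:00.
Jun ∩ Chen: 11:30–12:00, 15:15–16:00.
Jun ∩ Chen ∩ Isla: 15:15–16:00.
Windows ≥ 30 min: 15:15–16:00.
Latest start in the last window 15:15–16:00 is 16:00 − 30 min = 15:30.

15:30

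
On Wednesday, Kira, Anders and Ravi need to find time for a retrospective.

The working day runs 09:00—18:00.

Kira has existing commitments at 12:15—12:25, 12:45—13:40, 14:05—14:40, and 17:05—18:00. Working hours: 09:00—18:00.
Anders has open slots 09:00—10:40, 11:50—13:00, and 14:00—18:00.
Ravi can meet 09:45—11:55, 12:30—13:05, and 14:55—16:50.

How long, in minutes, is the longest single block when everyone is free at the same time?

Kira free within 09:00–18:00: 09:00–12:15, 12:25–12:45, 13:40–14:05, 14:40–17:05.
Kira ∩ Anders: 09:00–10:40, 11:50–12:15, 12:25–12:45, 14:00–14:05, 14:40–17:05.
Kira ∩ Anders ∩ Ravi: 09:45–10:40, 11:50–11:55, 12:30–12:45, 14:55–16:50.
Common window lengths: 55, 5, 15, 115 min; longest is 115.

115 minutes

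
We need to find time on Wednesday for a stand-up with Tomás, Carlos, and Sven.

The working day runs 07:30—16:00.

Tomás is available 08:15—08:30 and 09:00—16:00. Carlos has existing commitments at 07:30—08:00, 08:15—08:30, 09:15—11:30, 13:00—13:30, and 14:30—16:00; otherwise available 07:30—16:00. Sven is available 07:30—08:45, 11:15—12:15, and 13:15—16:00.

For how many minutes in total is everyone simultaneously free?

Carlos free within 07:30–16:00: 08:00–08:15, 08:30–09:15, 11:30–13:00, 13:30–14:30.
Tomás ∩ Carlos: 09:00–09:15, 11:30–13:00, 13:30–14:30.
Tomás ∩ Carlos ∩ Sven: 11:30–12:15, 13:30–14:30.
Total common minutes: 45 + 60 = 105.

105 minutes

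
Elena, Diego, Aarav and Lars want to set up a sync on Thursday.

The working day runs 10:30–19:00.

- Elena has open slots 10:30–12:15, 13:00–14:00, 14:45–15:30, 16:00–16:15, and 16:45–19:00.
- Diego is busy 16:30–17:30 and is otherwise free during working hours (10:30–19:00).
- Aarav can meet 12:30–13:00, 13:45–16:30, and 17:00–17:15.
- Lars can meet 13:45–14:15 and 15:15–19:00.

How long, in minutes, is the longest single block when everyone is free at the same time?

15 minutes

Diego free within 10:30–19:00: 10:30–16:30, 17:30–19:00.
Elena ∩ Diego: 10:30–12:15, 13:00–14:00, 14:45–15:30, 16:00–16:15, 17:30–19:00.
Elena ∩ Diego ∩ Aarav: 13:45–14:00, 14:45–15:30, 16:00–16:15.
Elena ∩ Diego ∩ Aarav ∩ Lars: 13:45–14:00, 15:15–15:30, 16:00–16:15.
Common window lengths: 15, 15, 15 min; longest is 15.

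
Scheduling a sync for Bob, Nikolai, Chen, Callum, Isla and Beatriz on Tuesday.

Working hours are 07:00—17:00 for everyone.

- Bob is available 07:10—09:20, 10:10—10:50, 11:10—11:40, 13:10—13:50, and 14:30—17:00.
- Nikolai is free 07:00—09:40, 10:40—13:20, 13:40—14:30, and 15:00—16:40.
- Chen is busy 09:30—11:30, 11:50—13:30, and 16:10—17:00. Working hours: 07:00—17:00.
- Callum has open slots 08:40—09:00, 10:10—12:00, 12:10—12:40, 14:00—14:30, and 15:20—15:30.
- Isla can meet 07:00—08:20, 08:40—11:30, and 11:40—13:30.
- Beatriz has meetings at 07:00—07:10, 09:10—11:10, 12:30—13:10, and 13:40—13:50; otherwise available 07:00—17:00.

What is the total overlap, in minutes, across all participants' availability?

Chen free within 07:00–17:00: 07:00–09:30, 11:30–11:50, 13:30–16:10.
Beatriz free within 07:00–17:00: 07:10–09:10, 11:10–12:30, 13:10–13:40, 13:50–17:00.
Bob ∩ Nikolai: 07:10–09:20, 10:40–10:50, 11:10–11:40, 13:10–13:20, 13:40–13:50, 15:00–16:40.
Bob ∩ Nikolai ∩ Chen: 07:10–09:20, 11:30–11:40, 13:40–13:50, 15:00–16:10.
Bob ∩ Nikolai ∩ Chen ∩ Callum: 08:40–09:00, 11:30–11:40, 15:20–15:30.
Bob ∩ Nikolai ∩ Chen ∩ Callum ∩ Isla: 08:40–09:00.
Bob ∩ Nikolai ∩ Chen ∩ Callum ∩ Isla ∩ Beatriz: 08:40–09:00.
Total common minutes: 20.

20 minutes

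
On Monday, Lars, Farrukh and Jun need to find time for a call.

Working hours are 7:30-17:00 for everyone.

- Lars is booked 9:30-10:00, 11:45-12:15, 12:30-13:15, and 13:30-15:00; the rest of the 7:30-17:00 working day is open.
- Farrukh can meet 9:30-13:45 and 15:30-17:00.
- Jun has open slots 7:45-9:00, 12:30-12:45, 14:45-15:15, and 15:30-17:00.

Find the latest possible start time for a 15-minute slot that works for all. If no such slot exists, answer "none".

16:45

Lars free within 07:30–17:00: 07:30–09:30, 10:00–11:45, 12:15–12:30, 13:15–13:30, 15:00–17:00.
Lars ∩ Farrukh: 10:00–11:45, 12:15–12:30, 13:15–13:30, 15:30–17:00.
Lars ∩ Farrukh ∩ Jun: 15:30–17:00.
Windows ≥ 15 min: 15:30–17:00.
Latest start in the last window 15:30–17:00 is 17:00 − 15 min = 16:45.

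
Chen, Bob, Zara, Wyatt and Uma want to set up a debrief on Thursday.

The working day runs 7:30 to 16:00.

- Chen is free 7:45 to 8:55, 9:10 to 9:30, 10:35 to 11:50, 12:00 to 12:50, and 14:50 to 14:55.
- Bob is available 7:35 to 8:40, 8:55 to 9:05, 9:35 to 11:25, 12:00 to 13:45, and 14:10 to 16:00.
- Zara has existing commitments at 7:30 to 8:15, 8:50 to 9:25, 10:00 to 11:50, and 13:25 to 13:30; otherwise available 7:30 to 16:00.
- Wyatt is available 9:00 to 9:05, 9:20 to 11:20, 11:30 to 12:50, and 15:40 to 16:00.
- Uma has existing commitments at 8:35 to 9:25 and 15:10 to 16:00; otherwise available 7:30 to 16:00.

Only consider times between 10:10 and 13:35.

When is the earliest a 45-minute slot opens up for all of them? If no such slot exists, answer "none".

Zara free within 07:30–16:00: 08:15–08:50, 09:25–10:00, 11:50–13:25, 13:30–16:00.
Uma free within 07:30–16:00: 07:30–08:35, 09:25–15:10.
Chen ∩ Bob: 07:45–08:40, 10:35–11:25, 12:00–12:50, 14:50–14:55.
Chen ∩ Bob ∩ Zara: 08:15–08:40, 12:00–12:50, 14:50–14:55.
Chen ∩ Bob ∩ Zara ∩ Wyatt: 12:00–12:50.
Chen ∩ Bob ∩ Zara ∩ Wyatt ∩ Uma: 12:00–12:50.
Restricted to 10:10–13:35: 12:00–12:50.
Windows ≥ 45 min: 12:00–12:50.
Earliest such window starts at 12:00.

12:00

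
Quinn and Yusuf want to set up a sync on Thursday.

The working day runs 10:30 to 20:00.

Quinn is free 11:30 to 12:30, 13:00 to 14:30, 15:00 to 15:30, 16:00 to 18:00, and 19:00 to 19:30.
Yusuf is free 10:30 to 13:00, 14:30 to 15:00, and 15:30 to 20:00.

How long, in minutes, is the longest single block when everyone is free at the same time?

120 minutes

Quinn ∩ Yusuf: 11:30–12:30, 16:00–18:00, 19:00–19:30.
Common window lengths: 60, 120, 30 min; longest is 120.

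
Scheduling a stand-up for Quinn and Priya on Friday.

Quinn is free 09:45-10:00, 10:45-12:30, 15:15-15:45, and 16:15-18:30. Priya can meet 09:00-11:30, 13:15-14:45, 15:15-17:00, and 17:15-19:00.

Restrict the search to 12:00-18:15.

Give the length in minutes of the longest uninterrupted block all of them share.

60 minutes

Quinn ∩ Priya: 09:45–10:00, 10:45–11:30, 15:15–15:45, 16:15–17:00, 17:15–18:30.
Restricted to 12:00–18:15: 15:15–15:45, 16:15–17:00, 17:15–18:15.
Common window lengths: 30, 45, 60 min; longest is 60.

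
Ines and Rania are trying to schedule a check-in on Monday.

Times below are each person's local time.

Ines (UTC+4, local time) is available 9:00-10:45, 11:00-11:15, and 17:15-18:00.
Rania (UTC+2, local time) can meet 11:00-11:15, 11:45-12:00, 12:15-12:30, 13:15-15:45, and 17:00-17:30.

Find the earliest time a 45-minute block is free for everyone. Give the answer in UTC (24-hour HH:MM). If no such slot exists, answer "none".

none

Ines → UTC: 05:00–06:45, 07:00–07:15, 13:15–14:00.
Rania → UTC: 09:00–09:15, 09:45–10:00, 10:15–10:30, 11:15–13:45, 15:00–15:30.
Ines ∩ Rania: 13:15–13:45.
Windows ≥ 45 min: (none).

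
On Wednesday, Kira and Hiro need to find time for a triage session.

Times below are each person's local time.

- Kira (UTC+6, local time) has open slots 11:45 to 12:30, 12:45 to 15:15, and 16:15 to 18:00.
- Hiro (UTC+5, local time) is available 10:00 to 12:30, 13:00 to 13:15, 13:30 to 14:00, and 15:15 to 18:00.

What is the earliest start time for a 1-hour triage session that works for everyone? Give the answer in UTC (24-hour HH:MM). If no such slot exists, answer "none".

Kira → UTC: 05:45–06:30, 06:45–09:15, 10:15–12:00.
Hiro → UTC: 05:00–07:30, 08:00–08:15, 08:30–09:00, 10:15–13:00.
Kira ∩ Hiro: 05:45–06:30, 06:45–07:30, 08:00–08:15, 08:30–09:00, 10:15–12:00.
Windows ≥ 60 min: 10:15–12:00.
Earliest such window starts at 10:15.

10:15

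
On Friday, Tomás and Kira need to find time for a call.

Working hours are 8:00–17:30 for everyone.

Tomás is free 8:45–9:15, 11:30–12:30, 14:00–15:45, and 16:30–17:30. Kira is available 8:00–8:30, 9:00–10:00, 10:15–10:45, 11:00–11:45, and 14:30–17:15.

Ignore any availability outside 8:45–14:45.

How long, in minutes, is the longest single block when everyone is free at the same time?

15 minutes

Tomás ∩ Kira: 09:00–09:15, 11:30–11:45, 14:30–15:45, 16:30–17:15.
Restricted to 08:45–14:45: 09:00–09:15, 11:30–11:45, 14:30–14:45.
Common window lengths: 15, 15, 15 min; longest is 15.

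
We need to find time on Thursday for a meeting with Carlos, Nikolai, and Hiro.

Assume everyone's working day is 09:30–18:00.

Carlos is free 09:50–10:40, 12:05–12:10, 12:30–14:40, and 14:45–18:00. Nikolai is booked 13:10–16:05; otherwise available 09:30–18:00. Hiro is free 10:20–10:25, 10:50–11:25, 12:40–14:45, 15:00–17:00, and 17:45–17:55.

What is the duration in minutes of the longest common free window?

Nikolai free within 09:30–18:00: 09:30–13:10, 16:05–18:00.
Carlos ∩ Nikolai: 09:50–10:40, 12:05–12:10, 12:30–13:10, 16:05–18:00.
Carlos ∩ Nikolai ∩ Hiro: 10:20–10:25, 12:40–13:10, 16:05–17:00, 17:45–17:55.
Common window lengths: 5, 30, 55, 10 min; longest is 55.

55 minutes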